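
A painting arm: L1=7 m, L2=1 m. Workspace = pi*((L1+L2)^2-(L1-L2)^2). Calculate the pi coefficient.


Given: L1 = 7, L2 = 1
(L1+L2)^2 = (8)^2 = 64
(L1-L2)^2 = (6)^2 = 36
Difference = 64 - 36 = 28
This equals 4*L1*L2 = 4*7*1 = 28
Workspace area = 28*pi

28


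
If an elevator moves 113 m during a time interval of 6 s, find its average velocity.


Given: distance d = 113 m, time t = 6 s
Using v = d / t
v = 113 / 6
v = 113/6 m/s

113/6 m/s


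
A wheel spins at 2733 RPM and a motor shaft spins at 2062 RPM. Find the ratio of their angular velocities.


Given: RPM_A = 2733, RPM_B = 2062
omega = 2*pi*RPM/60, so omega_A/omega_B = RPM_A / RPM_B
omega_A/omega_B = 2733 / 2062
omega_A/omega_B = 2733/2062

2733/2062


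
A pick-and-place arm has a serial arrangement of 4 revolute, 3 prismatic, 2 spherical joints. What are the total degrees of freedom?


Given: serial robot with 4 revolute, 3 prismatic, 2 spherical joints
DOF contribution per joint type: revolute=1, prismatic=1, spherical=3, fixed=0
DOF = 4*1 + 3*1 + 2*3
DOF = 13

13


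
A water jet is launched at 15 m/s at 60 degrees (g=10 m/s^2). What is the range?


Given: v0 = 15 m/s, theta = 60 deg, g = 10 m/s^2
sin(2*60) = sin(120) = sqrt(3)/2
Using R = v0^2 * sin(2*theta) / g
R = 15^2 * (sqrt(3)/2) / 10
R = 225 * sqrt(3) / 20
R = 45/4*sqrt(3) m

45/4*sqrt(3) m


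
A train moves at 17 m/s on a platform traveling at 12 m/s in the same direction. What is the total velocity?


Given: object velocity = 17 m/s, platform velocity = 12 m/s (same direction)
Using classical velocity addition: v_total = v_object + v_platform
v_total = 17 + 12
v_total = 29 m/s

29 m/s


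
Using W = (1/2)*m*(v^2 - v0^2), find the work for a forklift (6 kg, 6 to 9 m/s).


Given: m = 6 kg, v0 = 6 m/s, v = 9 m/s
Using W = (1/2)*m*(v^2 - v0^2)
v^2 = 9^2 = 81
v0^2 = 6^2 = 36
v^2 - v0^2 = 81 - 36 = 45
W = (1/2)*6*45 = 135 J

135 J


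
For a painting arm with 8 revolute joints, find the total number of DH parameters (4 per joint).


Given: 8 joints, 4 DH parameters per joint (d, theta, a, alpha)
Total DH parameters = number_of_joints * 4
Total = 8 * 4
Total = 32

32


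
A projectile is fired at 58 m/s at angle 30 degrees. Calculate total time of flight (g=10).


Given: v0 = 58 m/s, theta = 30 deg, g = 10 m/s^2
sin(30) = 1/2
Using T = 2*v0*sin(theta) / g
T = 2*58*1/2 / 10
T = 58 / 10
T = 29/5 s

29/5 s


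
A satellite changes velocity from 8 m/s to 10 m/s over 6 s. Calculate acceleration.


Given: initial velocity v0 = 8 m/s, final velocity v = 10 m/s, time t = 6 s
Using a = (v - v0) / t
a = (10 - 8) / 6
a = 2 / 6
a = 1/3 m/s^2

1/3 m/s^2


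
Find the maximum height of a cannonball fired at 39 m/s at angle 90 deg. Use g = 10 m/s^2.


Given: v0 = 39 m/s, theta = 90 deg, g = 10 m/s^2
sin^2(90) = 1
Using H = v0^2 * sin^2(theta) / (2*g)
H = 39^2 * 1 / (2*10)
H = 1521 * 1 / 20
H = 1521 / 20
H = 1521/20 m

1521/20 m


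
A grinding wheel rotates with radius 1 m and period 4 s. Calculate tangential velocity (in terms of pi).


Given: radius r = 1 m, period T = 4 s
Using v = 2*pi*r / T
v = 2*pi*1 / 4
v = 2*pi / 4
v = 1/2*pi m/s

1/2*pi m/s


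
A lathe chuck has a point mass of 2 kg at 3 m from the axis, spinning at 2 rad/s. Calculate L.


Given: m = 2 kg, r = 3 m, omega = 2 rad/s
For a point mass: I = m*r^2
I = 2*3^2 = 2*9 = 18
L = I*omega = 18*2
L = 36 kg*m^2/s

36 kg*m^2/s


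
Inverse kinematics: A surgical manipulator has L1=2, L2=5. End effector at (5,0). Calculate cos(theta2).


Given: L1 = 2, L2 = 5, target (x, y) = (5, 0)
Using cos(theta2) = (x^2 + y^2 - L1^2 - L2^2) / (2*L1*L2)
x^2 + y^2 = 5^2 + 0 = 25
L1^2 + L2^2 = 4 + 25 = 29
Numerator = 25 - 29 = -4
Denominator = 2*2*5 = 20
cos(theta2) = -4/20 = -1/5

-1/5


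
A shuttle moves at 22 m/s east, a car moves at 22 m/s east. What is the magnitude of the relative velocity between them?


Given: v_A = 22 m/s east, v_B = 22 m/s east
Both move in the same direction; relative speed = |v_A - v_B|
|22 - 22| = |0|
= 0 m/s

0 m/s


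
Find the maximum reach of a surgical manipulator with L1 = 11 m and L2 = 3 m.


Given: L1 = 11 m, L2 = 3 m
For a 2-link planar arm, max reach = L1 + L2 (fully extended)
Max reach = 11 + 3
Max reach = 14 m

14 m


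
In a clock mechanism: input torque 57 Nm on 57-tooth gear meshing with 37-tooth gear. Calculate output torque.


Given: N1 = 57, N2 = 37, T1 = 57 Nm
Using T2/T1 = N2/N1
T2 = T1 * N2 / N1
T2 = 57 * 37 / 57
T2 = 2109 / 57
T2 = 37 Nm

37 Nm


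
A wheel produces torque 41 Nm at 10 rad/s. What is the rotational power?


Given: tau = 41 Nm, omega = 10 rad/s
Using P = tau * omega
P = 41 * 10
P = 410 W

410 W


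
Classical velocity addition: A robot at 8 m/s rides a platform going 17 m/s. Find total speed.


Given: object velocity = 8 m/s, platform velocity = 17 m/s (same direction)
Using classical velocity addition: v_total = v_object + v_platform
v_total = 8 + 17
v_total = 25 m/s

25 m/s


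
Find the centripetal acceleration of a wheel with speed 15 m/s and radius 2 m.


Given: v = 15 m/s, r = 2 m
Using a_c = v^2 / r
a_c = 15^2 / 2
a_c = 225 / 2
a_c = 225/2 m/s^2

225/2 m/s^2


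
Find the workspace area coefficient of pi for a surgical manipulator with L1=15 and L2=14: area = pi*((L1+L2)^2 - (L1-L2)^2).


Given: L1 = 15, L2 = 14
(L1+L2)^2 = (29)^2 = 841
(L1-L2)^2 = (1)^2 = 1
Difference = 841 - 1 = 840
This equals 4*L1*L2 = 4*15*14 = 840
Workspace area = 840*pi

840


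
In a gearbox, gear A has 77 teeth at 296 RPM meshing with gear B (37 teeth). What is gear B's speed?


Given: N1 = 77 teeth, w1 = 296 RPM, N2 = 37 teeth
Using N1*w1 = N2*w2
w2 = N1*w1 / N2
w2 = 77*296 / 37
w2 = 22792 / 37
w2 = 616 RPM

616 RPM


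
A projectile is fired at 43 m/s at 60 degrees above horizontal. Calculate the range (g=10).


Given: v0 = 43 m/s, theta = 60 deg, g = 10 m/s^2
sin(2*60) = sin(120) = sqrt(3)/2
Using R = v0^2 * sin(2*theta) / g
R = 43^2 * (sqrt(3)/2) / 10
R = 1849 * sqrt(3) / 20
R = 1849/20*sqrt(3) m

1849/20*sqrt(3) m


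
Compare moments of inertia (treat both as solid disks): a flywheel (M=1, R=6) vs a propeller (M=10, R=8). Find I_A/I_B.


Given: M1=1 kg, R1=6 m, M2=10 kg, R2=8 m
For a disk: I = (1/2)*M*R^2, so I_A/I_B = (M1*R1^2)/(M2*R2^2)
M1*R1^2 = 1*36 = 36
M2*R2^2 = 10*64 = 640
I_A/I_B = 36/640 = 9/160

9/160


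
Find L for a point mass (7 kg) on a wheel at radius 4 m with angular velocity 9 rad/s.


Given: m = 7 kg, r = 4 m, omega = 9 rad/s
For a point mass: I = m*r^2
I = 7*4^2 = 7*16 = 112
L = I*omega = 112*9
L = 1008 kg*m^2/s

1008 kg*m^2/s


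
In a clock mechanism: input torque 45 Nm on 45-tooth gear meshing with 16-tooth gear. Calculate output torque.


Given: N1 = 45, N2 = 16, T1 = 45 Nm
Using T2/T1 = N2/N1
T2 = T1 * N2 / N1
T2 = 45 * 16 / 45
T2 = 720 / 45
T2 = 16 Nm

16 Nm


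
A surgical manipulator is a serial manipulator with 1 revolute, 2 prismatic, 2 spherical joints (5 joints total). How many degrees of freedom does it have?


Given: serial robot with 1 revolute, 2 prismatic, 2 spherical joints
DOF contribution per joint type: revolute=1, prismatic=1, spherical=3, fixed=0
DOF = 1*1 + 2*1 + 2*3
DOF = 9

9


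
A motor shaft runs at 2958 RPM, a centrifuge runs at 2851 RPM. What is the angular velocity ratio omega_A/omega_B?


Given: RPM_A = 2958, RPM_B = 2851
omega = 2*pi*RPM/60, so omega_A/omega_B = RPM_A / RPM_B
omega_A/omega_B = 2958 / 2851
omega_A/omega_B = 2958/2851

2958/2851


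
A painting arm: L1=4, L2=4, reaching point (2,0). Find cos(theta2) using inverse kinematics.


Given: L1 = 4, L2 = 4, target (x, y) = (2, 0)
Using cos(theta2) = (x^2 + y^2 - L1^2 - L2^2) / (2*L1*L2)
x^2 + y^2 = 2^2 + 0 = 4
L1^2 + L2^2 = 16 + 16 = 32
Numerator = 4 - 32 = -28
Denominator = 2*4*4 = 32
cos(theta2) = -28/32 = -7/8

-7/8


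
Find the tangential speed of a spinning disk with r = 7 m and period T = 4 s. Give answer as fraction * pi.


Given: radius r = 7 m, period T = 4 s
Using v = 2*pi*r / T
v = 2*pi*7 / 4
v = 14*pi / 4
v = 7/2*pi m/s

7/2*pi m/s


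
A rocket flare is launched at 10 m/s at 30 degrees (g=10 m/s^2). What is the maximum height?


Given: v0 = 10 m/s, theta = 30 deg, g = 10 m/s^2
sin^2(30) = 1/4
Using H = v0^2 * sin^2(theta) / (2*g)
H = 10^2 * 1/4 / (2*10)
H = 100 * 1/4 / 20
H = 25 / 20
H = 5/4 m

5/4 m


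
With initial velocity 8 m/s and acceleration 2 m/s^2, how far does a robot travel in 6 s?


Given: v0 = 8 m/s, a = 2 m/s^2, t = 6 s
Using s = v0*t + (1/2)*a*t^2
s = 8*6 + (1/2)*2*6^2
s = 48 + (1/2)*72
s = 48 + 36
s = 84

84 m


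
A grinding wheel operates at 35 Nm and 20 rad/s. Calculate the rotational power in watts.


Given: tau = 35 Nm, omega = 20 rad/s
Using P = tau * omega
P = 35 * 20
P = 700 W

700 W


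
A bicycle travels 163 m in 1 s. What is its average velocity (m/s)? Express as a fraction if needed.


Given: distance d = 163 m, time t = 1 s
Using v = d / t
v = 163 / 1
v = 163 m/s

163 m/s


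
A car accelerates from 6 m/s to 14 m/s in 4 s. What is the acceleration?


Given: initial velocity v0 = 6 m/s, final velocity v = 14 m/s, time t = 4 s
Using a = (v - v0) / t
a = (14 - 6) / 4
a = 8 / 4
a = 2 m/s^2

2 m/s^2


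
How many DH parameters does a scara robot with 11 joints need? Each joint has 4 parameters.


Given: 11 joints, 4 DH parameters per joint (d, theta, a, alpha)
Total DH parameters = number_of_joints * 4
Total = 11 * 4
Total = 44

44


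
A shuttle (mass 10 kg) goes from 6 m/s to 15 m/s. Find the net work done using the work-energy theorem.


Given: m = 10 kg, v0 = 6 m/s, v = 15 m/s
Using W = (1/2)*m*(v^2 - v0^2)
v^2 = 15^2 = 225
v0^2 = 6^2 = 36
v^2 - v0^2 = 225 - 36 = 189
W = (1/2)*10*189 = 945 J

945 J


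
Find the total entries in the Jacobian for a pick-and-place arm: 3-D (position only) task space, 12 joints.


Given: task space dimension = 3, joints = 12
Jacobian is a 3 x 12 matrix
Total entries = rows * columns
Total = 3 * 12
Total = 36

36


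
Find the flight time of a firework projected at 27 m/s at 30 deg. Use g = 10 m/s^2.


Given: v0 = 27 m/s, theta = 30 deg, g = 10 m/s^2
sin(30) = 1/2
Using T = 2*v0*sin(theta) / g
T = 2*27*1/2 / 10
T = 27 / 10
T = 27/10 s

27/10 s


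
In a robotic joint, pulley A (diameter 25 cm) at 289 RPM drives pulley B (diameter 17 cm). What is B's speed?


Given: D1 = 25 cm, w1 = 289 RPM, D2 = 17 cm
Using D1*w1 = D2*w2
w2 = D1*w1 / D2
w2 = 25*289 / 17
w2 = 7225 / 17
w2 = 425 RPM

425 RPM


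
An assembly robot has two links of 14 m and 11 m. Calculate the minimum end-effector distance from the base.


Given: L1 = 14 m, L2 = 11 m
For a 2-link planar arm, min reach = |L1 - L2| (second link folded back)
Min reach = |14 - 11|
Min reach = 3 m

3 m


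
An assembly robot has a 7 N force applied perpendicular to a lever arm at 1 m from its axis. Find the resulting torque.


Given: F = 7 N, r = 1 m, angle = 90 deg (perpendicular)
Using tau = F * r * sin(90)
sin(90) = 1
tau = 7 * 1 * 1
tau = 7 Nm

7 Nm


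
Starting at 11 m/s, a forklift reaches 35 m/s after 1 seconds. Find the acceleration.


Given: initial velocity v0 = 11 m/s, final velocity v = 35 m/s, time t = 1 s
Using a = (v - v0) / t
a = (35 - 11) / 1
a = 24 / 1
a = 24 m/s^2

24 m/s^2


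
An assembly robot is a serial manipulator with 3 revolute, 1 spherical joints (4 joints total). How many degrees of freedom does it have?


Given: serial robot with 3 revolute, 1 spherical joints
DOF contribution per joint type: revolute=1, prismatic=1, spherical=3, fixed=0
DOF = 3*1 + 1*3
DOF = 6

6


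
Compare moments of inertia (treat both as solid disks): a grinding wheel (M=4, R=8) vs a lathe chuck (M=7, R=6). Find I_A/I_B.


Given: M1=4 kg, R1=8 m, M2=7 kg, R2=6 m
For a disk: I = (1/2)*M*R^2, so I_A/I_B = (M1*R1^2)/(M2*R2^2)
M1*R1^2 = 4*64 = 256
M2*R2^2 = 7*36 = 252
I_A/I_B = 256/252 = 64/63

64/63


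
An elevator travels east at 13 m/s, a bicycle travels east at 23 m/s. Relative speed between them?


Given: v_A = 13 m/s east, v_B = 23 m/s east
Both move in the same direction; relative speed = |v_A - v_B|
|13 - 23| = |-10|
= 10 m/s

10 m/s


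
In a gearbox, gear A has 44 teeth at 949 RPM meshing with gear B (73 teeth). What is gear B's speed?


Given: N1 = 44 teeth, w1 = 949 RPM, N2 = 73 teeth
Using N1*w1 = N2*w2
w2 = N1*w1 / N2
w2 = 44*949 / 73
w2 = 41756 / 73
w2 = 572 RPM

572 RPM


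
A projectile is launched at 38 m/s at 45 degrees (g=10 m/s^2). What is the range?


Given: v0 = 38 m/s, theta = 45 deg, g = 10 m/s^2
sin(2*45) = sin(90) = 1
Using R = v0^2 * sin(2*theta) / g
R = 38^2 * 1 / 10
R = 1444 / 10
R = 722/5 m

722/5 m


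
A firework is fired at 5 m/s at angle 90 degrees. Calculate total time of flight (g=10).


Given: v0 = 5 m/s, theta = 90 deg, g = 10 m/s^2
sin(90) = 1
Using T = 2*v0*sin(theta) / g
T = 2*5*1 / 10
T = 10 / 10
T = 1 s

1 s


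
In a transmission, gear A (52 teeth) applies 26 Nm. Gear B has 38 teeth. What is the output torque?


Given: N1 = 52, N2 = 38, T1 = 26 Nm
Using T2/T1 = N2/N1
T2 = T1 * N2 / N1
T2 = 26 * 38 / 52
T2 = 988 / 52
T2 = 19 Nm

19 Nm


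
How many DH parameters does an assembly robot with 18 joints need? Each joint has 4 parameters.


Given: 18 joints, 4 DH parameters per joint (d, theta, a, alpha)
Total DH parameters = number_of_joints * 4
Total = 18 * 4
Total = 72

72


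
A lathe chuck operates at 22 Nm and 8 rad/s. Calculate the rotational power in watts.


Given: tau = 22 Nm, omega = 8 rad/s
Using P = tau * omega
P = 22 * 8
P = 176 W

176 W


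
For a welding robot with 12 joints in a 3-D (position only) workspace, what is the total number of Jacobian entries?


Given: task space dimension = 3, joints = 12
Jacobian is a 3 x 12 matrix
Total entries = rows * columns
Total = 3 * 12
Total = 36

36


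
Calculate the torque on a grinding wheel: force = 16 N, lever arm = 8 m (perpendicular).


Given: F = 16 N, r = 8 m, angle = 90 deg (perpendicular)
Using tau = F * r * sin(90)
sin(90) = 1
tau = 16 * 8 * 1
tau = 128 Nm

128 Nm


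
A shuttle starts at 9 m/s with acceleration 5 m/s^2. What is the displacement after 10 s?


Given: v0 = 9 m/s, a = 5 m/s^2, t = 10 s
Using s = v0*t + (1/2)*a*t^2
s = 9*10 + (1/2)*5*10^2
s = 90 + (1/2)*500
s = 90 + 250
s = 340

340 m


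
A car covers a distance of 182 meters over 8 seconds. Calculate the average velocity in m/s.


Given: distance d = 182 m, time t = 8 s
Using v = d / t
v = 182 / 8
v = 91/4 m/s

91/4 m/s


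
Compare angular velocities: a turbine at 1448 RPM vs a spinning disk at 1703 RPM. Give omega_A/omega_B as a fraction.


Given: RPM_A = 1448, RPM_B = 1703
omega = 2*pi*RPM/60, so omega_A/omega_B = RPM_A / RPM_B
omega_A/omega_B = 1448 / 1703
omega_A/omega_B = 1448/1703

1448/1703


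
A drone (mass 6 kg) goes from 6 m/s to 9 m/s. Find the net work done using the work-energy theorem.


Given: m = 6 kg, v0 = 6 m/s, v = 9 m/s
Using W = (1/2)*m*(v^2 - v0^2)
v^2 = 9^2 = 81
v0^2 = 6^2 = 36
v^2 - v0^2 = 81 - 36 = 45
W = (1/2)*6*45 = 135 J

135 J


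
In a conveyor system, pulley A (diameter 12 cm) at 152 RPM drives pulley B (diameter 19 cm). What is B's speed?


Given: D1 = 12 cm, w1 = 152 RPM, D2 = 19 cm
Using D1*w1 = D2*w2
w2 = D1*w1 / D2
w2 = 12*152 / 19
w2 = 1824 / 19
w2 = 96 RPM

96 RPM


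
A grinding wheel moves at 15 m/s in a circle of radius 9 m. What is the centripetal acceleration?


Given: v = 15 m/s, r = 9 m
Using a_c = v^2 / r
a_c = 15^2 / 9
a_c = 225 / 9
a_c = 25 m/s^2

25 m/s^2


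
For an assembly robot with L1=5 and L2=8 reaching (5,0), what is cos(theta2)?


Given: L1 = 5, L2 = 8, target (x, y) = (5, 0)
Using cos(theta2) = (x^2 + y^2 - L1^2 - L2^2) / (2*L1*L2)
x^2 + y^2 = 5^2 + 0 = 25
L1^2 + L2^2 = 25 + 64 = 89
Numerator = 25 - 89 = -64
Denominator = 2*5*8 = 80
cos(theta2) = -64/80 = -4/5

-4/5


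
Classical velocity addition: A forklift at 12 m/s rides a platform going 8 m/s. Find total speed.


Given: object velocity = 12 m/s, platform velocity = 8 m/s (same direction)
Using classical velocity addition: v_total = v_object + v_platform
v_total = 12 + 8
v_total = 20 m/s

20 m/s


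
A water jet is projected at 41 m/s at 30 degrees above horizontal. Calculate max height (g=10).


Given: v0 = 41 m/s, theta = 30 deg, g = 10 m/s^2
sin^2(30) = 1/4
Using H = v0^2 * sin^2(theta) / (2*g)
H = 41^2 * 1/4 / (2*10)
H = 1681 * 1/4 / 20
H = 1681/4 / 20
H = 1681/80 m

1681/80 m


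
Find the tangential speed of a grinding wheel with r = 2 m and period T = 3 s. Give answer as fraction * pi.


Given: radius r = 2 m, period T = 3 s
Using v = 2*pi*r / T
v = 2*pi*2 / 3
v = 4*pi / 3
v = 4/3*pi m/s

4/3*pi m/s


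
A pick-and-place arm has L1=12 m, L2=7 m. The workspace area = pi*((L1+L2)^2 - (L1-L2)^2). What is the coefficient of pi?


Given: L1 = 12, L2 = 7
(L1+L2)^2 = (19)^2 = 361
(L1-L2)^2 = (5)^2 = 25
Difference = 361 - 25 = 336
This equals 4*L1*L2 = 4*12*7 = 336
Workspace area = 336*pi

336


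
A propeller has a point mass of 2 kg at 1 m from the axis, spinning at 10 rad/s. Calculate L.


Given: m = 2 kg, r = 1 m, omega = 10 rad/s
For a point mass: I = m*r^2
I = 2*1^2 = 2*1 = 2
L = I*omega = 2*10
L = 20 kg*m^2/s

20 kg*m^2/s


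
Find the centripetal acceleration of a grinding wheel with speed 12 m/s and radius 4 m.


Given: v = 12 m/s, r = 4 m
Using a_c = v^2 / r
a_c = 12^2 / 4
a_c = 144 / 4
a_c = 36 m/s^2

36 m/s^2


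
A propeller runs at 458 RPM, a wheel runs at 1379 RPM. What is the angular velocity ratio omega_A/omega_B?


Given: RPM_A = 458, RPM_B = 1379
omega = 2*pi*RPM/60, so omega_A/omega_B = RPM_A / RPM_B
omega_A/omega_B = 458 / 1379
omega_A/omega_B = 458/1379

458/1379


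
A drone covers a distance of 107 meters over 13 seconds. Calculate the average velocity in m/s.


Given: distance d = 107 m, time t = 13 s
Using v = d / t
v = 107 / 13
v = 107/13 m/s

107/13 m/s


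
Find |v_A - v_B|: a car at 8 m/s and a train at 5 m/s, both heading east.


Given: v_A = 8 m/s east, v_B = 5 m/s east
Both move in the same direction; relative speed = |v_A - v_B|
|8 - 5| = |3|
= 3 m/s

3 m/s


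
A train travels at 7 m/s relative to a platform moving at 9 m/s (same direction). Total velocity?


Given: object velocity = 7 m/s, platform velocity = 9 m/s (same direction)
Using classical velocity addition: v_total = v_object + v_platform
v_total = 7 + 9
v_total = 16 m/s

16 m/s


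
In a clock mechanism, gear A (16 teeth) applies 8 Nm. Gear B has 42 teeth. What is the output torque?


Given: N1 = 16, N2 = 42, T1 = 8 Nm
Using T2/T1 = N2/N1
T2 = T1 * N2 / N1
T2 = 8 * 42 / 16
T2 = 336 / 16
T2 = 21 Nm

21 Nm


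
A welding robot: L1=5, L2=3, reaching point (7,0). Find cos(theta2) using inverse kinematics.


Given: L1 = 5, L2 = 3, target (x, y) = (7, 0)
Using cos(theta2) = (x^2 + y^2 - L1^2 - L2^2) / (2*L1*L2)
x^2 + y^2 = 7^2 + 0 = 49
L1^2 + L2^2 = 25 + 9 = 34
Numerator = 49 - 34 = 15
Denominator = 2*5*3 = 30
cos(theta2) = 15/30 = 1/2

1/2


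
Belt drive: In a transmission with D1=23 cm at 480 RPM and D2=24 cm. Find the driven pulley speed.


Given: D1 = 23 cm, w1 = 480 RPM, D2 = 24 cm
Using D1*w1 = D2*w2
w2 = D1*w1 / D2
w2 = 23*480 / 24
w2 = 11040 / 24
w2 = 460 RPM

460 RPM


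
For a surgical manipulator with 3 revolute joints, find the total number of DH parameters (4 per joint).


Given: 3 joints, 4 DH parameters per joint (d, theta, a, alpha)
Total DH parameters = number_of_joints * 4
Total = 3 * 4
Total = 12

12


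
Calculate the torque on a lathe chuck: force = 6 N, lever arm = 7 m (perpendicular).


Given: F = 6 N, r = 7 m, angle = 90 deg (perpendicular)
Using tau = F * r * sin(90)
sin(90) = 1
tau = 6 * 7 * 1
tau = 42 Nm

42 Nm


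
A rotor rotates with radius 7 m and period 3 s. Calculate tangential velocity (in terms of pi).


Given: radius r = 7 m, period T = 3 s
Using v = 2*pi*r / T
v = 2*pi*7 / 3
v = 14*pi / 3
v = 14/3*pi m/s

14/3*pi m/s


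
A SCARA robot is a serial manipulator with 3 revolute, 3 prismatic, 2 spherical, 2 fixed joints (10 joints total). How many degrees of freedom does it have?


Given: serial robot with 3 revolute, 3 prismatic, 2 spherical, 2 fixed joints
DOF contribution per joint type: revolute=1, prismatic=1, spherical=3, fixed=0
DOF = 3*1 + 3*1 + 2*3 + 2*0
DOF = 12

12


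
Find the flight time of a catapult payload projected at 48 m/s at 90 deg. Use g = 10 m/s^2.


Given: v0 = 48 m/s, theta = 90 deg, g = 10 m/s^2
sin(90) = 1
Using T = 2*v0*sin(theta) / g
T = 2*48*1 / 10
T = 96 / 10
T = 48/5 s

48/5 s


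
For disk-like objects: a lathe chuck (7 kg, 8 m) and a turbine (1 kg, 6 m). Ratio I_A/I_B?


Given: M1=7 kg, R1=8 m, M2=1 kg, R2=6 m
For a disk: I = (1/2)*M*R^2, so I_A/I_B = (M1*R1^2)/(M2*R2^2)
M1*R1^2 = 7*64 = 448
M2*R2^2 = 1*36 = 36
I_A/I_B = 448/36 = 112/9

112/9


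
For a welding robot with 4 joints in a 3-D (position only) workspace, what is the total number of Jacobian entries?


Given: task space dimension = 3, joints = 4
Jacobian is a 3 x 4 matrix
Total entries = rows * columns
Total = 3 * 4
Total = 12

12


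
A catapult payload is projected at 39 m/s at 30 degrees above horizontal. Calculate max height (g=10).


Given: v0 = 39 m/s, theta = 30 deg, g = 10 m/s^2
sin^2(30) = 1/4
Using H = v0^2 * sin^2(theta) / (2*g)
H = 39^2 * 1/4 / (2*10)
H = 1521 * 1/4 / 20
H = 1521/4 / 20
H = 1521/80 m

1521/80 m


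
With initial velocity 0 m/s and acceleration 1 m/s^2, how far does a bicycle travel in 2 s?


Given: v0 = 0 m/s, a = 1 m/s^2, t = 2 s
Using s = v0*t + (1/2)*a*t^2
s = 0*2 + (1/2)*1*2^2
s = 0 + (1/2)*4
s = 0 + 2
s = 2

2 m


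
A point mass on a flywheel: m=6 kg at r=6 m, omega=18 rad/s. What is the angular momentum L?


Given: m = 6 kg, r = 6 m, omega = 18 rad/s
For a point mass: I = m*r^2
I = 6*6^2 = 6*36 = 216
L = I*omega = 216*18
L = 3888 kg*m^2/s

3888 kg*m^2/s


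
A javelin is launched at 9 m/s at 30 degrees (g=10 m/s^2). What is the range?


Given: v0 = 9 m/s, theta = 30 deg, g = 10 m/s^2
sin(2*30) = sin(60) = sqrt(3)/2
Using R = v0^2 * sin(2*theta) / g
R = 9^2 * (sqrt(3)/2) / 10
R = 81 * sqrt(3) / 20
R = 81/20*sqrt(3) m

81/20*sqrt(3) m


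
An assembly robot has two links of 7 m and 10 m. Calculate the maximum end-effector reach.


Given: L1 = 7 m, L2 = 10 m
For a 2-link planar arm, max reach = L1 + L2 (fully extended)
Max reach = 7 + 10
Max reach = 17 m

17 m


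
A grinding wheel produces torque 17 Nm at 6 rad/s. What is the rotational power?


Given: tau = 17 Nm, omega = 6 rad/s
Using P = tau * omega
P = 17 * 6
P = 102 W

102 W


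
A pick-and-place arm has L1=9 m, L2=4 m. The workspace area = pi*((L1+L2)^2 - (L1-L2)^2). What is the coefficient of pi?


Given: L1 = 9, L2 = 4
(L1+L2)^2 = (13)^2 = 169
(L1-L2)^2 = (5)^2 = 25
Difference = 169 - 25 = 144
This equals 4*L1*L2 = 4*9*4 = 144
Workspace area = 144*pi

144


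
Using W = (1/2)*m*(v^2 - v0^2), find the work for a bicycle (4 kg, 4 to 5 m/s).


Given: m = 4 kg, v0 = 4 m/s, v = 5 m/s
Using W = (1/2)*m*(v^2 - v0^2)
v^2 = 5^2 = 25
v0^2 = 4^2 = 16
v^2 - v0^2 = 25 - 16 = 9
W = (1/2)*4*9 = 18 J

18 J


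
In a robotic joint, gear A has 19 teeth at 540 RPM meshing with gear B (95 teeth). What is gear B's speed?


Given: N1 = 19 teeth, w1 = 540 RPM, N2 = 95 teeth
Using N1*w1 = N2*w2
w2 = N1*w1 / N2
w2 = 19*540 / 95
w2 = 10260 / 95
w2 = 108 RPM

108 RPM


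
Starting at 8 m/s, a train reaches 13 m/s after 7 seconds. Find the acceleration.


Given: initial velocity v0 = 8 m/s, final velocity v = 13 m/s, time t = 7 s
Using a = (v - v0) / t
a = (13 - 8) / 7
a = 5 / 7
a = 5/7 m/s^2

5/7 m/s^2


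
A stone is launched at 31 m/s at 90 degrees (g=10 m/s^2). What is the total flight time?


Given: v0 = 31 m/s, theta = 90 deg, g = 10 m/s^2
sin(90) = 1
Using T = 2*v0*sin(theta) / g
T = 2*31*1 / 10
T = 62 / 10
T = 31/5 s

31/5 s


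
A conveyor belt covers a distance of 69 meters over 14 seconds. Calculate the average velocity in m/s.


Given: distance d = 69 m, time t = 14 s
Using v = d / t
v = 69 / 14
v = 69/14 m/s

69/14 m/s


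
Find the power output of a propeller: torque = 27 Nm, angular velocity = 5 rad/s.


Given: tau = 27 Nm, omega = 5 rad/s
Using P = tau * omega
P = 27 * 5
P = 135 W

135 W


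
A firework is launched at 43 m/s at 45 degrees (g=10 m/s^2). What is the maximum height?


Given: v0 = 43 m/s, theta = 45 deg, g = 10 m/s^2
sin^2(45) = 1/2
Using H = v0^2 * sin^2(theta) / (2*g)
H = 43^2 * 1/2 / (2*10)
H = 1849 * 1/2 / 20
H = 1849/2 / 20
H = 1849/40 m

1849/40 m


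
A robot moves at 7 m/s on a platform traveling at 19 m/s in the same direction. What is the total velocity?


Given: object velocity = 7 m/s, platform velocity = 19 m/s (same direction)
Using classical velocity addition: v_total = v_object + v_platform
v_total = 7 + 19
v_total = 26 m/s

26 m/s


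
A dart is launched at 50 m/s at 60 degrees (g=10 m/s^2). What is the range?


Given: v0 = 50 m/s, theta = 60 deg, g = 10 m/s^2
sin(2*60) = sin(120) = sqrt(3)/2
Using R = v0^2 * sin(2*theta) / g
R = 50^2 * (sqrt(3)/2) / 10
R = 2500 * sqrt(3) / 20
R = 125*sqrt(3) m

125*sqrt(3) m


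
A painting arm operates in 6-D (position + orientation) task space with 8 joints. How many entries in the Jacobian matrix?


Given: task space dimension = 6, joints = 8
Jacobian is a 6 x 8 matrix
Total entries = rows * columns
Total = 6 * 8
Total = 48

48


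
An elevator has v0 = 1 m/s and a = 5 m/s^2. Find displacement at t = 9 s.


Given: v0 = 1 m/s, a = 5 m/s^2, t = 9 s
Using s = v0*t + (1/2)*a*t^2
s = 1*9 + (1/2)*5*9^2
s = 9 + (1/2)*405
s = 9 + 405/2
s = 423/2

423/2 m


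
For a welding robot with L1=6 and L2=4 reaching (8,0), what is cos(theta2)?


Given: L1 = 6, L2 = 4, target (x, y) = (8, 0)
Using cos(theta2) = (x^2 + y^2 - L1^2 - L2^2) / (2*L1*L2)
x^2 + y^2 = 8^2 + 0 = 64
L1^2 + L2^2 = 36 + 16 = 52
Numerator = 64 - 52 = 12
Denominator = 2*6*4 = 48
cos(theta2) = 12/48 = 1/4

1/4


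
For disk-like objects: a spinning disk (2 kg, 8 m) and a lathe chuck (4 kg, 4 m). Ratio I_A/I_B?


Given: M1=2 kg, R1=8 m, M2=4 kg, R2=4 m
For a disk: I = (1/2)*M*R^2, so I_A/I_B = (M1*R1^2)/(M2*R2^2)
M1*R1^2 = 2*64 = 128
M2*R2^2 = 4*16 = 64
I_A/I_B = 128/64 = 2

2


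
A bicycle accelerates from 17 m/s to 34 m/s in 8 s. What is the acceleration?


Given: initial velocity v0 = 17 m/s, final velocity v = 34 m/s, time t = 8 s
Using a = (v - v0) / t
a = (34 - 17) / 8
a = 17 / 8
a = 17/8 m/s^2

17/8 m/s^2


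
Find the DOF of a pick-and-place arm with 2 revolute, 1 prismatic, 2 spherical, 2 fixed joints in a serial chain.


Given: serial robot with 2 revolute, 1 prismatic, 2 spherical, 2 fixed joints
DOF contribution per joint type: revolute=1, prismatic=1, spherical=3, fixed=0
DOF = 2*1 + 1*1 + 2*3 + 2*0
DOF = 9

9


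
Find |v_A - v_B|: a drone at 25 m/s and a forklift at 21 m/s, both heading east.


Given: v_A = 25 m/s east, v_B = 21 m/s east
Both move in the same direction; relative speed = |v_A - v_B|
|25 - 21| = |4|
= 4 m/s

4 m/s


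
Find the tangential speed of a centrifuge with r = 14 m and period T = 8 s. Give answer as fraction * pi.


Given: radius r = 14 m, period T = 8 s
Using v = 2*pi*r / T
v = 2*pi*14 / 8
v = 28*pi / 8
v = 7/2*pi m/s

7/2*pi m/s


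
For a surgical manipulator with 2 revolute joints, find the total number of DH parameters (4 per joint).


Given: 2 joints, 4 DH parameters per joint (d, theta, a, alpha)
Total DH parameters = number_of_joints * 4
Total = 2 * 4
Total = 8

8


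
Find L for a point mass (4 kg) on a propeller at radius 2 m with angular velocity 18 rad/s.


Given: m = 4 kg, r = 2 m, omega = 18 rad/s
For a point mass: I = m*r^2
I = 4*2^2 = 4*4 = 16
L = I*omega = 16*18
L = 288 kg*m^2/s

288 kg*m^2/s


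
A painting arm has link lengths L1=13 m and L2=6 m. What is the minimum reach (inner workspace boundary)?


Given: L1 = 13 m, L2 = 6 m
For a 2-link planar arm, min reach = |L1 - L2| (second link folded back)
Min reach = |13 - 6|
Min reach = 7 m

7 m


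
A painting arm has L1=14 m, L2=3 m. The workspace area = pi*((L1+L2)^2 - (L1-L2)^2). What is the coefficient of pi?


Given: L1 = 14, L2 = 3
(L1+L2)^2 = (17)^2 = 289
(L1-L2)^2 = (11)^2 = 121
Difference = 289 - 121 = 168
This equals 4*L1*L2 = 4*14*3 = 168
Workspace area = 168*pi

168


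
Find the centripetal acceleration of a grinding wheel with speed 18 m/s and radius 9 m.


Given: v = 18 m/s, r = 9 m
Using a_c = v^2 / r
a_c = 18^2 / 9
a_c = 324 / 9
a_c = 36 m/s^2

36 m/s^2


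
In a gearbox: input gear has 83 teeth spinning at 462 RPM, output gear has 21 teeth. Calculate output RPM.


Given: N1 = 83 teeth, w1 = 462 RPM, N2 = 21 teeth
Using N1*w1 = N2*w2
w2 = N1*w1 / N2
w2 = 83*462 / 21
w2 = 38346 / 21
w2 = 1826 RPM

1826 RPM


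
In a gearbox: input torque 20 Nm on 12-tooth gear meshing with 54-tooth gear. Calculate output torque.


Given: N1 = 12, N2 = 54, T1 = 20 Nm
Using T2/T1 = N2/N1
T2 = T1 * N2 / N1
T2 = 20 * 54 / 12
T2 = 1080 / 12
T2 = 90 Nm

90 Nm


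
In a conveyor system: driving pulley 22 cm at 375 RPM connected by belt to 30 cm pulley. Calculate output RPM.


Given: D1 = 22 cm, w1 = 375 RPM, D2 = 30 cm
Using D1*w1 = D2*w2
w2 = D1*w1 / D2
w2 = 22*375 / 30
w2 = 8250 / 30
w2 = 275 RPM

275 RPM


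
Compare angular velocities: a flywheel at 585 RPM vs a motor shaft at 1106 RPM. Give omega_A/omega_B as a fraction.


Given: RPM_A = 585, RPM_B = 1106
omega = 2*pi*RPM/60, so omega_A/omega_B = RPM_A / RPM_B
omega_A/omega_B = 585 / 1106
omega_A/omega_B = 585/1106

585/1106


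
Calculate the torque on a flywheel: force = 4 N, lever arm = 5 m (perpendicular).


Given: F = 4 N, r = 5 m, angle = 90 deg (perpendicular)
Using tau = F * r * sin(90)
sin(90) = 1
tau = 4 * 5 * 1
tau = 20 Nm

20 Nm


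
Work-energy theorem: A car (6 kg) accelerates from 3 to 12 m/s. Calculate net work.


Given: m = 6 kg, v0 = 3 m/s, v = 12 m/s
Using W = (1/2)*m*(v^2 - v0^2)
v^2 = 12^2 = 144
v0^2 = 3^2 = 9
v^2 - v0^2 = 144 - 9 = 135
W = (1/2)*6*135 = 405 J

405 J


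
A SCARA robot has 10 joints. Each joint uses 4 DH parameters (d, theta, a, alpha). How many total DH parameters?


Given: 10 joints, 4 DH parameters per joint (d, theta, a, alpha)
Total DH parameters = number_of_joints * 4
Total = 10 * 4
Total = 40

40


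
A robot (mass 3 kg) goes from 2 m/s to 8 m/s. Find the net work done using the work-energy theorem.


Given: m = 3 kg, v0 = 2 m/s, v = 8 m/s
Using W = (1/2)*m*(v^2 - v0^2)
v^2 = 8^2 = 64
v0^2 = 2^2 = 4
v^2 - v0^2 = 64 - 4 = 60
W = (1/2)*3*60 = 90 J

90 J


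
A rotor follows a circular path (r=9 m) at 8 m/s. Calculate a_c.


Given: v = 8 m/s, r = 9 m
Using a_c = v^2 / r
a_c = 8^2 / 9
a_c = 64 / 9
a_c = 64/9 m/s^2

64/9 m/s^2


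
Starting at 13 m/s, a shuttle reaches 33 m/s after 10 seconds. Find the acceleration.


Given: initial velocity v0 = 13 m/s, final velocity v = 33 m/s, time t = 10 s
Using a = (v - v0) / t
a = (33 - 13) / 10
a = 20 / 10
a = 2 m/s^2

2 m/s^2


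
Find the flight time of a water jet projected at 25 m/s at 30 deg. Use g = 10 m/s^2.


Given: v0 = 25 m/s, theta = 30 deg, g = 10 m/s^2
sin(30) = 1/2
Using T = 2*v0*sin(theta) / g
T = 2*25*1/2 / 10
T = 25 / 10
T = 5/2 s

5/2 s


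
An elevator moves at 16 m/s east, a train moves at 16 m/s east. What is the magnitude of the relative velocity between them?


Given: v_A = 16 m/s east, v_B = 16 m/s east
Both move in the same direction; relative speed = |v_A - v_B|
|16 - 16| = |0|
= 0 m/s

0 m/s


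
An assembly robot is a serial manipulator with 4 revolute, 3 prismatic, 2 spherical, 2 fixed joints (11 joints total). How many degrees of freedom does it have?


Given: serial robot with 4 revolute, 3 prismatic, 2 spherical, 2 fixed joints
DOF contribution per joint type: revolute=1, prismatic=1, spherical=3, fixed=0
DOF = 4*1 + 3*1 + 2*3 + 2*0
DOF = 13

13


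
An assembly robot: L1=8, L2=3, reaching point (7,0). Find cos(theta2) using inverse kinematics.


Given: L1 = 8, L2 = 3, target (x, y) = (7, 0)
Using cos(theta2) = (x^2 + y^2 - L1^2 - L2^2) / (2*L1*L2)
x^2 + y^2 = 7^2 + 0 = 49
L1^2 + L2^2 = 64 + 9 = 73
Numerator = 49 - 73 = -24
Denominator = 2*8*3 = 48
cos(theta2) = -24/48 = -1/2

-1/2


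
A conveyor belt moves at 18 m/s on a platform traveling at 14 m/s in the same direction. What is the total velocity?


Given: object velocity = 18 m/s, platform velocity = 14 m/s (same direction)
Using classical velocity addition: v_total = v_object + v_platform
v_total = 18 + 14
v_total = 32 m/s

32 m/s


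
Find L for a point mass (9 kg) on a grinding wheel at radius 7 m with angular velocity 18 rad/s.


Given: m = 9 kg, r = 7 m, omega = 18 rad/s
For a point mass: I = m*r^2
I = 9*7^2 = 9*49 = 441
L = I*omega = 441*18
L = 7938 kg*m^2/s

7938 kg*m^2/s


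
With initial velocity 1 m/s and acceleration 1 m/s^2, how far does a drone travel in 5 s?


Given: v0 = 1 m/s, a = 1 m/s^2, t = 5 s
Using s = v0*t + (1/2)*a*t^2
s = 1*5 + (1/2)*1*5^2
s = 5 + (1/2)*25
s = 5 + 25/2
s = 35/2

35/2 m


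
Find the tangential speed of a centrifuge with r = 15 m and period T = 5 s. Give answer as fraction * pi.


Given: radius r = 15 m, period T = 5 s
Using v = 2*pi*r / T
v = 2*pi*15 / 5
v = 30*pi / 5
v = 6*pi m/s

6*pi m/s


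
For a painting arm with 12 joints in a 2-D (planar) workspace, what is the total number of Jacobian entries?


Given: task space dimension = 2, joints = 12
Jacobian is a 2 x 12 matrix
Total entries = rows * columns
Total = 2 * 12
Total = 24

24


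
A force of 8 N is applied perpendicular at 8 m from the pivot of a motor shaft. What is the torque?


Given: F = 8 N, r = 8 m, angle = 90 deg (perpendicular)
Using tau = F * r * sin(90)
sin(90) = 1
tau = 8 * 8 * 1
tau = 64 Nm

64 Nm


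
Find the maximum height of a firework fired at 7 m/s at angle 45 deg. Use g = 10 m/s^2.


Given: v0 = 7 m/s, theta = 45 deg, g = 10 m/s^2
sin^2(45) = 1/2
Using H = v0^2 * sin^2(theta) / (2*g)
H = 7^2 * 1/2 / (2*10)
H = 49 * 1/2 / 20
H = 49/2 / 20
H = 49/40 m

49/40 m


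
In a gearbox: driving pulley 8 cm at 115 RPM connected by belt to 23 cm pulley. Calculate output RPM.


Given: D1 = 8 cm, w1 = 115 RPM, D2 = 23 cm
Using D1*w1 = D2*w2
w2 = D1*w1 / D2
w2 = 8*115 / 23
w2 = 920 / 23
w2 = 40 RPM

40 RPM


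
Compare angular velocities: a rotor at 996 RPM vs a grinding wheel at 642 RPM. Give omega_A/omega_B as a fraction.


Given: RPM_A = 996, RPM_B = 642
omega = 2*pi*RPM/60, so omega_A/omega_B = RPM_A / RPM_B
omega_A/omega_B = 996 / 642
omega_A/omega_B = 166/107

166/107


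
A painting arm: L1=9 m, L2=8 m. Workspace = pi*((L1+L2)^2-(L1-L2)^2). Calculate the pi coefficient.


Given: L1 = 9, L2 = 8
(L1+L2)^2 = (17)^2 = 289
(L1-L2)^2 = (1)^2 = 1
Difference = 289 - 1 = 288
This equals 4*L1*L2 = 4*9*8 = 288
Workspace area = 288*pi

288


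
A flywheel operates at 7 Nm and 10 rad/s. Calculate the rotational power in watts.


Given: tau = 7 Nm, omega = 10 rad/s
Using P = tau * omega
P = 7 * 10
P = 70 W

70 W


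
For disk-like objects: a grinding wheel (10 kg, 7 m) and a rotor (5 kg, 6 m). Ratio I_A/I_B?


Given: M1=10 kg, R1=7 m, M2=5 kg, R2=6 m
For a disk: I = (1/2)*M*R^2, so I_A/I_B = (M1*R1^2)/(M2*R2^2)
M1*R1^2 = 10*49 = 490
M2*R2^2 = 5*36 = 180
I_A/I_B = 490/180 = 49/18

49/18


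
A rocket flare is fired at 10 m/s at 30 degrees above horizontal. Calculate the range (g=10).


Given: v0 = 10 m/s, theta = 30 deg, g = 10 m/s^2
sin(2*30) = sin(60) = sqrt(3)/2
Using R = v0^2 * sin(2*theta) / g
R = 10^2 * (sqrt(3)/2) / 10
R = 100 * sqrt(3) / 20
R = 5*sqrt(3) m

5*sqrt(3) m


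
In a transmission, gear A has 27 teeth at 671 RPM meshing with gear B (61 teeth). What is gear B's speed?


Given: N1 = 27 teeth, w1 = 671 RPM, N2 = 61 teeth
Using N1*w1 = N2*w2
w2 = N1*w1 / N2
w2 = 27*671 / 61
w2 = 18117 / 61
w2 = 297 RPM

297 RPM


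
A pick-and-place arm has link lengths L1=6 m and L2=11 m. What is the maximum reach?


Given: L1 = 6 m, L2 = 11 m
For a 2-link planar arm, max reach = L1 + L2 (fully extended)
Max reach = 6 + 11
Max reach = 17 m

17 m


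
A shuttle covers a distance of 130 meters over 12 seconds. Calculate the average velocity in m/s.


Given: distance d = 130 m, time t = 12 s
Using v = d / t
v = 130 / 12
v = 65/6 m/s

65/6 m/s


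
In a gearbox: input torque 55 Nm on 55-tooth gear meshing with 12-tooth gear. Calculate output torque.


Given: N1 = 55, N2 = 12, T1 = 55 Nm
Using T2/T1 = N2/N1
T2 = T1 * N2 / N1
T2 = 55 * 12 / 55
T2 = 660 / 55
T2 = 12 Nm

12 Nm


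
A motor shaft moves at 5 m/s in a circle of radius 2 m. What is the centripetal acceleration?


Given: v = 5 m/s, r = 2 m
Using a_c = v^2 / r
a_c = 5^2 / 2
a_c = 25 / 2
a_c = 25/2 m/s^2

25/2 m/s^2


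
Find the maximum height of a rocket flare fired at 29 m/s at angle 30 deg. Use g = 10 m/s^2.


Given: v0 = 29 m/s, theta = 30 deg, g = 10 m/s^2
sin^2(30) = 1/4
Using H = v0^2 * sin^2(theta) / (2*g)
H = 29^2 * 1/4 / (2*10)
H = 841 * 1/4 / 20
H = 841/4 / 20
H = 841/80 m

841/80 m


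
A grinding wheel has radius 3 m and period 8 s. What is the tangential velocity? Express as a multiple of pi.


Given: radius r = 3 m, period T = 8 s
Using v = 2*pi*r / T
v = 2*pi*3 / 8
v = 6*pi / 8
v = 3/4*pi m/s

3/4*pi m/s


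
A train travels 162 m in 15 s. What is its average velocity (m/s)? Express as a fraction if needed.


Given: distance d = 162 m, time t = 15 s
Using v = d / t
v = 162 / 15
v = 54/5 m/s

54/5 m/s


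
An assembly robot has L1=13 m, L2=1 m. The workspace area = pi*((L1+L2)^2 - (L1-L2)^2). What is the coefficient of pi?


Given: L1 = 13, L2 = 1
(L1+L2)^2 = (14)^2 = 196
(L1-L2)^2 = (12)^2 = 144
Difference = 196 - 144 = 52
This equals 4*L1*L2 = 4*13*1 = 52
Workspace area = 52*pi

52


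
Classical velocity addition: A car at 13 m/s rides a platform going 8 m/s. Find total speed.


Given: object velocity = 13 m/s, platform velocity = 8 m/s (same direction)
Using classical velocity addition: v_total = v_object + v_platform
v_total = 13 + 8
v_total = 21 m/s

21 m/s


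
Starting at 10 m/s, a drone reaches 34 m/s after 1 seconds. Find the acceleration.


Given: initial velocity v0 = 10 m/s, final velocity v = 34 m/s, time t = 1 s
Using a = (v - v0) / t
a = (34 - 10) / 1
a = 24 / 1
a = 24 m/s^2

24 m/s^2


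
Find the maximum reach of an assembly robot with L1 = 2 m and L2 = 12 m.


Given: L1 = 2 m, L2 = 12 m
For a 2-link planar arm, max reach = L1 + L2 (fully extended)
Max reach = 2 + 12
Max reach = 14 m

14 m


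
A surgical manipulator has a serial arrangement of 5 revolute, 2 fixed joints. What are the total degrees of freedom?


Given: serial robot with 5 revolute, 2 fixed joints
DOF contribution per joint type: revolute=1, prismatic=1, spherical=3, fixed=0
DOF = 5*1 + 2*0
DOF = 5

5


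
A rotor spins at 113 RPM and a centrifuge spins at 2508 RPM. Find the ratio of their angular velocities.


Given: RPM_A = 113, RPM_B = 2508
omega = 2*pi*RPM/60, so omega_A/omega_B = RPM_A / RPM_B
omega_A/omega_B = 113 / 2508
omega_A/omega_B = 113/2508

113/2508


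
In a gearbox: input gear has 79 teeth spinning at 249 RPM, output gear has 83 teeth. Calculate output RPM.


Given: N1 = 79 teeth, w1 = 249 RPM, N2 = 83 teeth
Using N1*w1 = N2*w2
w2 = N1*w1 / N2
w2 = 79*249 / 83
w2 = 19671 / 83
w2 = 237 RPM

237 RPM


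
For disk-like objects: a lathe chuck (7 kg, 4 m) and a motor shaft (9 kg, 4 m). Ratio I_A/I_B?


Given: M1=7 kg, R1=4 m, M2=9 kg, R2=4 m
For a disk: I = (1/2)*M*R^2, so I_A/I_B = (M1*R1^2)/(M2*R2^2)
M1*R1^2 = 7*16 = 112
M2*R2^2 = 9*16 = 144
I_A/I_B = 112/144 = 7/9

7/9


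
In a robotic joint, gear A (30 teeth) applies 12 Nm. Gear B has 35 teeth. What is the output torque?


Given: N1 = 30, N2 = 35, T1 = 12 Nm
Using T2/T1 = N2/N1
T2 = T1 * N2 / N1
T2 = 12 * 35 / 30
T2 = 420 / 30
T2 = 14 Nm

14 Nm
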